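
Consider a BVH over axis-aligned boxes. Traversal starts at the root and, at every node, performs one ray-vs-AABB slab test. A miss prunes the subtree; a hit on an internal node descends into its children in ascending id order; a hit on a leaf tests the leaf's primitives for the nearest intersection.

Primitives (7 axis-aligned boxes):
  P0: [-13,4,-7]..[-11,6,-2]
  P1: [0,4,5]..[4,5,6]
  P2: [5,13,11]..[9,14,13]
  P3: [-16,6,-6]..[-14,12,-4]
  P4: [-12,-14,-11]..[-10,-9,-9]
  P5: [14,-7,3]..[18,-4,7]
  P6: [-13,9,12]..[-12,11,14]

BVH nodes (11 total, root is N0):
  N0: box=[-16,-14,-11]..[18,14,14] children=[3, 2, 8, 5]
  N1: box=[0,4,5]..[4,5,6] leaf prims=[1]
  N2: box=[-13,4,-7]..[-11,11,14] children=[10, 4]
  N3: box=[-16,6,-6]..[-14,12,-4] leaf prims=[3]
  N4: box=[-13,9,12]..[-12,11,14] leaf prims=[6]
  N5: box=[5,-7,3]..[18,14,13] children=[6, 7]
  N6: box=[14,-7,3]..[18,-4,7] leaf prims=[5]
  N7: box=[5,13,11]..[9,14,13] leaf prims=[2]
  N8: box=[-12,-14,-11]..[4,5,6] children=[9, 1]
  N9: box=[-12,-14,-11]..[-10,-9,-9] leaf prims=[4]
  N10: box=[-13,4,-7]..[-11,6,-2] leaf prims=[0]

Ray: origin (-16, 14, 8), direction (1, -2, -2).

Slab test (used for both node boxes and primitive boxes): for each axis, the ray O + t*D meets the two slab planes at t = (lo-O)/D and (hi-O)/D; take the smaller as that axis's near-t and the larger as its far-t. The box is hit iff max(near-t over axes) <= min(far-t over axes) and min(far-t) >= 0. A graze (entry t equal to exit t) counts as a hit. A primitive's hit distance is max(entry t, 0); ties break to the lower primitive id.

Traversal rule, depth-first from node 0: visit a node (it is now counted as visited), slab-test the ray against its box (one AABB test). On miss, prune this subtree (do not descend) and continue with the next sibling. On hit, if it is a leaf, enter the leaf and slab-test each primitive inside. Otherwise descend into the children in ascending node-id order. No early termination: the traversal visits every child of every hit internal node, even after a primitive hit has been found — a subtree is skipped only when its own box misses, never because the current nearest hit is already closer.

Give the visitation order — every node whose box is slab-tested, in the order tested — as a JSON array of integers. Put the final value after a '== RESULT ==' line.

Trace the traversal:
N0 x:[0,34] y:[0,14] z:[-3,19/2] -> hit [0,19/2], descend [2, 3, 5, 8]
  N2 x:[3,5] y:[3/2,5] z:[-3,15/2] -> hit [3,5], descend [4, 10]
    N4 x:[3,4] y:[3/2,5/2] z:[-3,-2] -> miss, prune
    N10 x:[3,5] y:[4,5] z:[5,15/2] -> hit [5,5] leaf, test {P0@t=5}
  N3 x:[0,2] y:[1,4] z:[6,7] -> miss, prune
  N5 x:[21,34] y:[0,21/2] z:[-5/2,5/2] -> miss, prune
  N8 x:[4,20] y:[9/2,14] z:[1,19/2] -> hit [9/2,19/2], descend [1, 9]
    N1 x:[16,20] y:[9/2,5] z:[1,3/2] -> miss, prune
    N9 x:[4,6] y:[23/2,14] z:[17/2,19/2] -> miss, prune

9 AABB tests over nodes [0, 2, 4, 10, 3, 5, 8, 1, 9]; 1 leaf entered; closest P0.

== RESULT ==
[0, 2, 4, 10, 3, 5, 8, 1, 9]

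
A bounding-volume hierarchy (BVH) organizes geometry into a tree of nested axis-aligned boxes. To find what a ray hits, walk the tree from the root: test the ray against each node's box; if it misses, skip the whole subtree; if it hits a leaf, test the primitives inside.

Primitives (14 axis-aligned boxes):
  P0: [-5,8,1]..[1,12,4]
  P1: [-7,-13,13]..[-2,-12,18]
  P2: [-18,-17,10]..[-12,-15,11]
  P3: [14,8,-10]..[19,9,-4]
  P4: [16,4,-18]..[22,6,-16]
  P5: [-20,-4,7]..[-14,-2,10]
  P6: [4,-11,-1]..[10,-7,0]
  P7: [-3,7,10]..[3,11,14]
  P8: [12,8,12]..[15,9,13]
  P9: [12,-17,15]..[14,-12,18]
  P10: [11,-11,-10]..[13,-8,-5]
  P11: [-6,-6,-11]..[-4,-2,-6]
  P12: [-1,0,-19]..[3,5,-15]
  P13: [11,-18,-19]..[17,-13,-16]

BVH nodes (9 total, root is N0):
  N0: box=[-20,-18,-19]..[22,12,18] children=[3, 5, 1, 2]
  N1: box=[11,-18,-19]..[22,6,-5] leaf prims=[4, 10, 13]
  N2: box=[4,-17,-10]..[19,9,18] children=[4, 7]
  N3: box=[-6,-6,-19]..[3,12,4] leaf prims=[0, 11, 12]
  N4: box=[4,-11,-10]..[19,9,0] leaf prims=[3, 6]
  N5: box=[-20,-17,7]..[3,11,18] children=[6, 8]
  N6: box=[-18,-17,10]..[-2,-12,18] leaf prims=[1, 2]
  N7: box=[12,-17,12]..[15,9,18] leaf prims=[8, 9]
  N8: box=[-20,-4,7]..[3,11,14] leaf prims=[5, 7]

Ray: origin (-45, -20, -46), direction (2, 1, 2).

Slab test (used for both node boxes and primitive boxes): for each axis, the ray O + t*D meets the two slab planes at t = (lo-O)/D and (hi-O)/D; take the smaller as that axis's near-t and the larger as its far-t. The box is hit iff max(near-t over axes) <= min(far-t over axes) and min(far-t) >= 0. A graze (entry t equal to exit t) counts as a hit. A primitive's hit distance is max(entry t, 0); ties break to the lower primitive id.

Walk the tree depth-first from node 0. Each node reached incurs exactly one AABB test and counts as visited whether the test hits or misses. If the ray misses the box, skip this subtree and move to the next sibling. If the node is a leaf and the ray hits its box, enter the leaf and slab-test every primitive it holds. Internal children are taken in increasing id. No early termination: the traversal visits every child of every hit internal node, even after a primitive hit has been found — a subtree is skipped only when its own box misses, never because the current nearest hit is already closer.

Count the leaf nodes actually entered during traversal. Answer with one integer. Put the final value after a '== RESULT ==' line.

Walk:
N0 x:[25/2,67/2] y:[2,32] z:[27/2,32] -> hit [27/2,32], descend [1, 2, 3, 5]
  N1 x:[28,67/2] y:[2,26] z:[27/2,41/2] -> miss, prune
  N2 x:[49/2,32] y:[3,29] z:[18,32] -> hit [49/2,29], descend [4, 7]
    N4 x:[49/2,32] y:[9,29] z:[18,23] -> miss, prune
    N7 x:[57/2,30] y:[3,29] z:[29,32] -> hit [29,29] leaf, test {P8@t=29, P9(miss)}
  N3 x:[39/2,24] y:[14,32] z:[27/2,25] -> hit [39/2,24] leaf, test {P0(miss), P11(miss), P12(miss)}
  N5 x:[25/2,24] y:[3,31] z:[53/2,32] -> miss, prune

Summary -> nodes [0, 1, 2, 4, 7, 3, 5]; box-tests=7; leaf-entries=2; first=P8

== RESULT ==
2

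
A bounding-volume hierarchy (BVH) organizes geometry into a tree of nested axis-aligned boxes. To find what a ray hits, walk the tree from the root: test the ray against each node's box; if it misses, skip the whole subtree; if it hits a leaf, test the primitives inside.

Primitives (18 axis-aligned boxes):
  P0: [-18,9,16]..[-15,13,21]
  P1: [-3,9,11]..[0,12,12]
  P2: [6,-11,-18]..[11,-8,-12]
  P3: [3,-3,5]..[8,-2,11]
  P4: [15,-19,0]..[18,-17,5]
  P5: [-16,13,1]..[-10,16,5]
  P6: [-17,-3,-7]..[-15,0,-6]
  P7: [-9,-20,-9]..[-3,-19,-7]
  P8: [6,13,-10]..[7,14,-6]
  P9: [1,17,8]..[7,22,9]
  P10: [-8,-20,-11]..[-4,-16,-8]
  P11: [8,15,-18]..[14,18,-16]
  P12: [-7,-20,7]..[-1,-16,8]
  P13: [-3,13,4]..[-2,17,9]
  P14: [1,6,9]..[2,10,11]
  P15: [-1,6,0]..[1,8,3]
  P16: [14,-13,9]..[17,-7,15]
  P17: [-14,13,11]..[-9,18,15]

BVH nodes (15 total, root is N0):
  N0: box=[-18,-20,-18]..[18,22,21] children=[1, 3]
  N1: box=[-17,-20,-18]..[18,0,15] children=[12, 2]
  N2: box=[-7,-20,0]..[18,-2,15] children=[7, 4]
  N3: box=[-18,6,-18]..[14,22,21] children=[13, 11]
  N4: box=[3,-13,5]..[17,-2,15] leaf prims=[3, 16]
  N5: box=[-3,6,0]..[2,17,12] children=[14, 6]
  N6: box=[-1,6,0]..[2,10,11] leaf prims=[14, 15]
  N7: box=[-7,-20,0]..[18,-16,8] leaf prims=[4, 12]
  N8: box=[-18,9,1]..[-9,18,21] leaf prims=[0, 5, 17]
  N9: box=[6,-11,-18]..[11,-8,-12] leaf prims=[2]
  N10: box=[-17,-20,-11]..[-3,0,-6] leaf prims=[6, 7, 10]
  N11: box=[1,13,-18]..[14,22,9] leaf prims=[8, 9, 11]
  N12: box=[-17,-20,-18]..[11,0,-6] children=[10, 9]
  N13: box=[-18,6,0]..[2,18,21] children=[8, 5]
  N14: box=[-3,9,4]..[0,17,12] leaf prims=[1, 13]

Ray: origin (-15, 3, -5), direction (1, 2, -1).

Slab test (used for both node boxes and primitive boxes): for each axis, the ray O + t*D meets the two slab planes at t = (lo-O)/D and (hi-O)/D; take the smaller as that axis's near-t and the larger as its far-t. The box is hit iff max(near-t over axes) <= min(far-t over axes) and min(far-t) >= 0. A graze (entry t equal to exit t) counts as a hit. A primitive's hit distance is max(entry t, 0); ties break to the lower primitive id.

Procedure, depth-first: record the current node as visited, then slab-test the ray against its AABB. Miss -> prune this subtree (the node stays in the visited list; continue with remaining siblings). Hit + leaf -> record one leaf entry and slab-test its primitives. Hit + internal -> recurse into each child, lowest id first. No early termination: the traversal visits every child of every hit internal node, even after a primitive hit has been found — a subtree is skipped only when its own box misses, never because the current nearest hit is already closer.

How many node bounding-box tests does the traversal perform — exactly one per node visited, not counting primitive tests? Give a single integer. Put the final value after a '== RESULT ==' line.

Traverse from the root:
N0 x:[-3,33] y:[-23/2,19/2] z:[-26,13] -> hit [-3,19/2], descend [1, 3]
  N1 x:[-2,33] y:[-23/2,-3/2] z:[-20,13] -> miss, prune
  N3 x:[-3,29] y:[3/2,19/2] z:[-26,13] -> hit [3/2,19/2], descend [11, 13]
    N11 x:[16,29] y:[5,19/2] z:[-14,13] -> miss, prune
    N13 x:[-3,17] y:[3/2,15/2] z:[-26,-5] -> miss, prune

5 AABB tests over nodes [0, 1, 3, 11, 13]; 0 leaves entered; closest miss.

== RESULT ==
5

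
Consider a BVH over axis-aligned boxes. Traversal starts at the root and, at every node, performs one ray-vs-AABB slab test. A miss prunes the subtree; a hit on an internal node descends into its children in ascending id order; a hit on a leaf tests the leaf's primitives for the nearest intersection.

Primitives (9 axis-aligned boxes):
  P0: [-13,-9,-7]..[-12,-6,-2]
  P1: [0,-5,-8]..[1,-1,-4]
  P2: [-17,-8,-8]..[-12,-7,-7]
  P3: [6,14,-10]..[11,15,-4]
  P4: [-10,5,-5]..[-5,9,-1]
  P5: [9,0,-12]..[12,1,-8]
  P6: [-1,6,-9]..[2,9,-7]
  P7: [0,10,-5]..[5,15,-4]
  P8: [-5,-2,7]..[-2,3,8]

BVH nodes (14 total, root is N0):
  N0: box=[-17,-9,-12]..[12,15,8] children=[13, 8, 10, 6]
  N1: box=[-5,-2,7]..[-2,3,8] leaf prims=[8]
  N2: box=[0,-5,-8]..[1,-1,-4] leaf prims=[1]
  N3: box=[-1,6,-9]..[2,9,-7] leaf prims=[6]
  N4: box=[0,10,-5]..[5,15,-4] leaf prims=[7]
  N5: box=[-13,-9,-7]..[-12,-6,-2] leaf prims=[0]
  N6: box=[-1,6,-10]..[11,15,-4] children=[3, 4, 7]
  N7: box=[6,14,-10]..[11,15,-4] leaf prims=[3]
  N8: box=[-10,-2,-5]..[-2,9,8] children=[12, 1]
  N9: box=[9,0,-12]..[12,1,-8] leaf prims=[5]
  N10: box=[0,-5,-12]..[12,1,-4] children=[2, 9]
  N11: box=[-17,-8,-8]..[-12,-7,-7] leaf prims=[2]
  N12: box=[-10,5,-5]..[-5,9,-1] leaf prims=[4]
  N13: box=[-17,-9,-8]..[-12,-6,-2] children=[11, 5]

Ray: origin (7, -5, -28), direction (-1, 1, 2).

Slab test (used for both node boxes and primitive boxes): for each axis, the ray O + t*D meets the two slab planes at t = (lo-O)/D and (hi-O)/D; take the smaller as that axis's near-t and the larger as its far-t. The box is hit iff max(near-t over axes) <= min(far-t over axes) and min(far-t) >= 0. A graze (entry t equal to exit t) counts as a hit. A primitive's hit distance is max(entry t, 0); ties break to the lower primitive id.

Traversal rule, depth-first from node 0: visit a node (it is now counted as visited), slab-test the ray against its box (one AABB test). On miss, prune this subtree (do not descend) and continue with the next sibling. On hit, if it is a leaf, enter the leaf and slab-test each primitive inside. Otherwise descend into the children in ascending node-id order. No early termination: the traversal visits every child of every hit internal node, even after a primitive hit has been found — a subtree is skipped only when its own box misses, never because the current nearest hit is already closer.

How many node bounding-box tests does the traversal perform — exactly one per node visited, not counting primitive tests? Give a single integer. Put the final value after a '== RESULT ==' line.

Trace the traversal:
N0 x:[-5,24] y:[-4,20] z:[8,18] -> hit [8,18], descend [6, 8, 10, 13]
  N6 x:[-4,8] y:[11,20] z:[9,12] -> miss, prune
  N8 x:[9,17] y:[3,14] z:[23/2,18] -> hit [23/2,14], descend [1, 12]
    N1 x:[9,12] y:[3,8] z:[35/2,18] -> miss, prune
    N12 x:[12,17] y:[10,14] z:[23/2,27/2] -> hit [12,27/2] leaf, test {P4@t=12}
  N10 x:[-5,7] y:[0,6] z:[8,12] -> miss, prune
  N13 x:[19,24] y:[-4,-1] z:[10,13] -> miss, prune

Summary -> nodes [0, 6, 8, 1, 12, 10, 13]; box-tests=7; leaf-entries=1; first=P4

== RESULT ==
7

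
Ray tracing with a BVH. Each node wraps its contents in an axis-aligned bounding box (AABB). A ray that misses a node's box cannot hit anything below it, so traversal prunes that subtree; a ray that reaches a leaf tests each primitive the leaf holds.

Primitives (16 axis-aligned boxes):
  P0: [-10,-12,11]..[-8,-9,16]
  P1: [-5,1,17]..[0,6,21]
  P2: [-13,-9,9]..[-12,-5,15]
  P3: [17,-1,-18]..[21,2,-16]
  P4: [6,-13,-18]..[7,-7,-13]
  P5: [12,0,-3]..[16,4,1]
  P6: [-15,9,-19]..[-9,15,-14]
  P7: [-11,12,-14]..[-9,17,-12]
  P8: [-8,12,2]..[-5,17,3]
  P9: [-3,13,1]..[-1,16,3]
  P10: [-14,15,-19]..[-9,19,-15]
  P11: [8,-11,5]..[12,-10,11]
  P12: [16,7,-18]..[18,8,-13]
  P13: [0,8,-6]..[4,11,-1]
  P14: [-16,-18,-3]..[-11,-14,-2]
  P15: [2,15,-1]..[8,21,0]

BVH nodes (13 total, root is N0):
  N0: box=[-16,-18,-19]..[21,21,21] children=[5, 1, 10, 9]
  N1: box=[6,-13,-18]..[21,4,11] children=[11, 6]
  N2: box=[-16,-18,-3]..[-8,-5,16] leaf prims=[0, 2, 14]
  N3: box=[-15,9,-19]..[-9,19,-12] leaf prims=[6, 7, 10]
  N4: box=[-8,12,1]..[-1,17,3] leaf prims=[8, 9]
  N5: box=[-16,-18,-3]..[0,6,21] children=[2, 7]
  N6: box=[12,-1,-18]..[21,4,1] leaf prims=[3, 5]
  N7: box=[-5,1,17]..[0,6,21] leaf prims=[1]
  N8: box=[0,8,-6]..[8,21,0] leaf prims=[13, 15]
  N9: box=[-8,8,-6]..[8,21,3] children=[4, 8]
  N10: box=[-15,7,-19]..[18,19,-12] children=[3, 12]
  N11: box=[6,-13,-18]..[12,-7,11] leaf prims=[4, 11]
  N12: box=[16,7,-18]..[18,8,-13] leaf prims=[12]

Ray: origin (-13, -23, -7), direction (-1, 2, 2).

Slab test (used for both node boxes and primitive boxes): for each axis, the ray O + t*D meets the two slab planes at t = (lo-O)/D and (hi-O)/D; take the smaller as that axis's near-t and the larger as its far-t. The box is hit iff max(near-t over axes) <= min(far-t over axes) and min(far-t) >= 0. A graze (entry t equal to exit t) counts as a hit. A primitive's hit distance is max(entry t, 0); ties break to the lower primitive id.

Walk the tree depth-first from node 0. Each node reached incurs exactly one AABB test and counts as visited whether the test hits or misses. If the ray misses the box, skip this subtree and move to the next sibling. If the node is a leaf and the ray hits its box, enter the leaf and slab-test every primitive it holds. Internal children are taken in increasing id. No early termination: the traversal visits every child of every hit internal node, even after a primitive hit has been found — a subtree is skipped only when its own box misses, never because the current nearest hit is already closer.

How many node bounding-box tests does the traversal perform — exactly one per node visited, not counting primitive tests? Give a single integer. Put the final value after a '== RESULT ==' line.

Trace the traversal:
N0 x:[-34,3] y:[5/2,22] z:[-6,14] -> hit [5/2,3], descend [1, 5, 9, 10]
  N1 x:[-34,-19] y:[5,27/2] z:[-11/2,9] -> miss, prune
  N5 x:[-13,3] y:[5/2,29/2] z:[2,14] -> hit [5/2,3], descend [2, 7]
    N2 x:[-5,3] y:[5/2,9] z:[2,23/2] -> hit [5/2,3] leaf, test {P0(miss), P2(miss), P14@t=5/2}
    N7 x:[-13,-8] y:[12,29/2] z:[12,14] -> miss, prune
  N9 x:[-21,-5] y:[31/2,22] z:[1/2,5] -> miss, prune
  N10 x:[-31,2] y:[15,21] z:[-6,-5/2] -> miss, prune

Summary -> nodes [0, 1, 5, 2, 7, 9, 10]; box-tests=7; leaf-entries=1; first=P14

== RESULT ==
7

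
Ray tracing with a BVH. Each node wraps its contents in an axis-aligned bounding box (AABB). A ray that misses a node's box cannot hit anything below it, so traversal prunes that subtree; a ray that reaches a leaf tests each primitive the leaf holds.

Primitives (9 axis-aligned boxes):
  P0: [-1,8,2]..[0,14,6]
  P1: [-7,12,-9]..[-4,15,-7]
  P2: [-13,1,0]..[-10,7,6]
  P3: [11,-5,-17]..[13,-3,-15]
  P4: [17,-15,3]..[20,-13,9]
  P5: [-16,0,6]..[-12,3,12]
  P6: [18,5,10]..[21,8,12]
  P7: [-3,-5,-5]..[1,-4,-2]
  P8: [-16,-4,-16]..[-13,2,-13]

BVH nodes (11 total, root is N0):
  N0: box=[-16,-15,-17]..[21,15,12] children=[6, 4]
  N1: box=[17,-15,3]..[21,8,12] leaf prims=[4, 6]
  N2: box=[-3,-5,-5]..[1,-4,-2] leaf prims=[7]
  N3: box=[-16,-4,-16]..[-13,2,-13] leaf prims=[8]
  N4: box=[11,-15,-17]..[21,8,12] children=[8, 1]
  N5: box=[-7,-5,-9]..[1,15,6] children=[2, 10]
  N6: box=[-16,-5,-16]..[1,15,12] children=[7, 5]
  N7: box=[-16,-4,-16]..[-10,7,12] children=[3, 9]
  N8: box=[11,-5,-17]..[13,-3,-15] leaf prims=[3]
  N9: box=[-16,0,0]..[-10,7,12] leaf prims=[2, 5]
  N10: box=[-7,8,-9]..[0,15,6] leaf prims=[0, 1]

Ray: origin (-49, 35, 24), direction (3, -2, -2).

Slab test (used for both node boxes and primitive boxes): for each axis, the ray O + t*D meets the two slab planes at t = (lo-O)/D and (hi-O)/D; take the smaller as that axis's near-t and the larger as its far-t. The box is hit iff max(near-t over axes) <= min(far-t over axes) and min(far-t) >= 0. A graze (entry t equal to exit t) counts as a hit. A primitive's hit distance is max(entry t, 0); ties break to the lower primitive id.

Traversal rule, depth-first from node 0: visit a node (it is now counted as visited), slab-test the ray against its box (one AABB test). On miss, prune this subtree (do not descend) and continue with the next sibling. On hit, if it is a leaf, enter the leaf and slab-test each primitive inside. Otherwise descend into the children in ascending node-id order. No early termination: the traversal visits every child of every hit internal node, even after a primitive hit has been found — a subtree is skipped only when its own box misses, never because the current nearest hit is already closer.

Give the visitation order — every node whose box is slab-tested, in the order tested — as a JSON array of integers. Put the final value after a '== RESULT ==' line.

Traverse from the root:
N0 x:[11,70/3] y:[10,25] z:[6,41/2] -> hit [11,41/2], descend [4, 6]
  N4 x:[20,70/3] y:[27/2,25] z:[6,41/2] -> hit [20,41/2], descend [1, 8]
    N1 x:[22,70/3] y:[27/2,25] z:[6,21/2] -> miss, prune
    N8 x:[20,62/3] y:[19,20] z:[39/2,41/2] -> hit [20,20] leaf, test {P3@t=20}
  N6 x:[11,50/3] y:[10,20] z:[6,20] -> hit [11,50/3], descend [5, 7]
    N5 x:[14,50/3] y:[10,20] z:[9,33/2] -> hit [14,33/2], descend [2, 10]
      N2 x:[46/3,50/3] y:[39/2,20] z:[13,29/2] -> miss, prune
      N10 x:[14,49/3] y:[10,27/2] z:[9,33/2] -> miss, prune
    N7 x:[11,13] y:[14,39/2] z:[6,20] -> miss, prune

Visited [0, 4, 1, 8, 6, 5, 2, 10, 7]. Tests: 9 box, 1 leaf. Nearest: P3.

== RESULT ==
[0, 4, 1, 8, 6, 5, 2, 10, 7]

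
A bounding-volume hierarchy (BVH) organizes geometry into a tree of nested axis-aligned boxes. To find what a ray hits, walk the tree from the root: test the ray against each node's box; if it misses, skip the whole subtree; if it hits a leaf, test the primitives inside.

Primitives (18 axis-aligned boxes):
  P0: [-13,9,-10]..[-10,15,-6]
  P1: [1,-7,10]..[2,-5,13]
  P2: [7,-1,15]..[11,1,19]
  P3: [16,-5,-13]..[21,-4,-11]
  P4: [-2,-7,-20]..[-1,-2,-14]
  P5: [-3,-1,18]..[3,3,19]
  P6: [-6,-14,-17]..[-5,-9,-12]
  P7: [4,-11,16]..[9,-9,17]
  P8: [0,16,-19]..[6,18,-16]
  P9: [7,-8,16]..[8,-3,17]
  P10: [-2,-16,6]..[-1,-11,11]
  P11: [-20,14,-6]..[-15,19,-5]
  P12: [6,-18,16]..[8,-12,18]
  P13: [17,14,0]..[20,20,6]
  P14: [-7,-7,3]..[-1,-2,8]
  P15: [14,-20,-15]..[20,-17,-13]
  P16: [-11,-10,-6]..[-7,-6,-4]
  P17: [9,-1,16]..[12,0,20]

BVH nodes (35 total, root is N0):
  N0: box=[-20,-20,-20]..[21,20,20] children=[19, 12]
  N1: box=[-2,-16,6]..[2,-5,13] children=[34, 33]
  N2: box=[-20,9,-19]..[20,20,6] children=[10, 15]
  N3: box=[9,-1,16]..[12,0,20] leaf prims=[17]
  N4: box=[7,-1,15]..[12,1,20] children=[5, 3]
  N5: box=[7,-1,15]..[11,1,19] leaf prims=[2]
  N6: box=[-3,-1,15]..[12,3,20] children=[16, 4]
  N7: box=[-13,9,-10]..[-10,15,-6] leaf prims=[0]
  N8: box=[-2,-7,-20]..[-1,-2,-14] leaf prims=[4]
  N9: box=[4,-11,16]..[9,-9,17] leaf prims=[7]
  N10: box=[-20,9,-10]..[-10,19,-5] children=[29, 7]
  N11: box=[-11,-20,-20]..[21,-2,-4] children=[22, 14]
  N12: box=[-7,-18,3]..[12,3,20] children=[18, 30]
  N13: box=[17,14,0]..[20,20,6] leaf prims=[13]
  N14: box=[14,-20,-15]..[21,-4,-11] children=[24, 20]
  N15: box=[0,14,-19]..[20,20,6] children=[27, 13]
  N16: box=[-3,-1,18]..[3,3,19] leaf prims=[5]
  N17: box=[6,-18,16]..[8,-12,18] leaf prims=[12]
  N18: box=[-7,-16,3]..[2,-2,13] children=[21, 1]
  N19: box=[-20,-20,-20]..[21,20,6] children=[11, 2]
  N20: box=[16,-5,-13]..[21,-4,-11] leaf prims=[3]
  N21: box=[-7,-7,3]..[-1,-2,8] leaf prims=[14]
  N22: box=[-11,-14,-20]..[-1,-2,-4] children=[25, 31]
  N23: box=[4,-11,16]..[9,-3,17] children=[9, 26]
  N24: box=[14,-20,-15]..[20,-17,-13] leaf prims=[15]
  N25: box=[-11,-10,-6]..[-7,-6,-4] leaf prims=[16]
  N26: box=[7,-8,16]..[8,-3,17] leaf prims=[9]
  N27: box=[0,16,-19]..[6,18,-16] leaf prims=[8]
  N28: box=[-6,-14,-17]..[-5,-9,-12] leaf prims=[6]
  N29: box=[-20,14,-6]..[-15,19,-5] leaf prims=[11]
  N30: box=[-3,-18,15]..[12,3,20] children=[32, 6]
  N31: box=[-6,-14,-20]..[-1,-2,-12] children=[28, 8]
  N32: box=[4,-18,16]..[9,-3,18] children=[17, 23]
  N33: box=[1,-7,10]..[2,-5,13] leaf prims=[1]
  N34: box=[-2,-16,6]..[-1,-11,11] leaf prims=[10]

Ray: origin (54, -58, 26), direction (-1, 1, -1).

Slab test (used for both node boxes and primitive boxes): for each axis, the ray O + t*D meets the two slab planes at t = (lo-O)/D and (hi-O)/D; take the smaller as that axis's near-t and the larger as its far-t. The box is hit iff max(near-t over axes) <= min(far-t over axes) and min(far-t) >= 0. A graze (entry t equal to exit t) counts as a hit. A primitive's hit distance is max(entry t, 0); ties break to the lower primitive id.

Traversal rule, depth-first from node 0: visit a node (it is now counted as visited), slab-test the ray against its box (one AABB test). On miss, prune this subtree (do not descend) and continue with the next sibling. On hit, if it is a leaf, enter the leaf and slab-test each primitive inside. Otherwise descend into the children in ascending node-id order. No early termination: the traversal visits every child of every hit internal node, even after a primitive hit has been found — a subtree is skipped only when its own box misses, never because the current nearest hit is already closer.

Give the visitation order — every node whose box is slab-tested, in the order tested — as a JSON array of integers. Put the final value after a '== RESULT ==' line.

Traverse from the root:
N0 x:[33,74] y:[38,78] z:[6,46] -> hit [38,46], descend [12, 19]
  N12 x:[42,61] y:[40,61] z:[6,23] -> miss, prune
  N19 x:[33,74] y:[38,78] z:[20,46] -> hit [38,46], descend [2, 11]
    N2 x:[34,74] y:[67,78] z:[20,45] -> miss, prune
    N11 x:[33,65] y:[38,56] z:[30,46] -> hit [38,46], descend [14, 22]
      N14 x:[33,40] y:[38,54] z:[37,41] -> hit [38,40], descend [20, 24]
        N20 x:[33,38] y:[53,54] z:[37,39] -> miss, prune
        N24 x:[34,40] y:[38,41] z:[39,41] -> hit [39,40] leaf, test {P15@t=39}
      N22 x:[55,65] y:[44,56] z:[30,46] -> miss, prune

9 AABB tests over nodes [0, 12, 19, 2, 11, 14, 20, 24, 22]; 1 leaf entered; closest P15.

== RESULT ==
[0, 12, 19, 2, 11, 14, 20, 24, 22]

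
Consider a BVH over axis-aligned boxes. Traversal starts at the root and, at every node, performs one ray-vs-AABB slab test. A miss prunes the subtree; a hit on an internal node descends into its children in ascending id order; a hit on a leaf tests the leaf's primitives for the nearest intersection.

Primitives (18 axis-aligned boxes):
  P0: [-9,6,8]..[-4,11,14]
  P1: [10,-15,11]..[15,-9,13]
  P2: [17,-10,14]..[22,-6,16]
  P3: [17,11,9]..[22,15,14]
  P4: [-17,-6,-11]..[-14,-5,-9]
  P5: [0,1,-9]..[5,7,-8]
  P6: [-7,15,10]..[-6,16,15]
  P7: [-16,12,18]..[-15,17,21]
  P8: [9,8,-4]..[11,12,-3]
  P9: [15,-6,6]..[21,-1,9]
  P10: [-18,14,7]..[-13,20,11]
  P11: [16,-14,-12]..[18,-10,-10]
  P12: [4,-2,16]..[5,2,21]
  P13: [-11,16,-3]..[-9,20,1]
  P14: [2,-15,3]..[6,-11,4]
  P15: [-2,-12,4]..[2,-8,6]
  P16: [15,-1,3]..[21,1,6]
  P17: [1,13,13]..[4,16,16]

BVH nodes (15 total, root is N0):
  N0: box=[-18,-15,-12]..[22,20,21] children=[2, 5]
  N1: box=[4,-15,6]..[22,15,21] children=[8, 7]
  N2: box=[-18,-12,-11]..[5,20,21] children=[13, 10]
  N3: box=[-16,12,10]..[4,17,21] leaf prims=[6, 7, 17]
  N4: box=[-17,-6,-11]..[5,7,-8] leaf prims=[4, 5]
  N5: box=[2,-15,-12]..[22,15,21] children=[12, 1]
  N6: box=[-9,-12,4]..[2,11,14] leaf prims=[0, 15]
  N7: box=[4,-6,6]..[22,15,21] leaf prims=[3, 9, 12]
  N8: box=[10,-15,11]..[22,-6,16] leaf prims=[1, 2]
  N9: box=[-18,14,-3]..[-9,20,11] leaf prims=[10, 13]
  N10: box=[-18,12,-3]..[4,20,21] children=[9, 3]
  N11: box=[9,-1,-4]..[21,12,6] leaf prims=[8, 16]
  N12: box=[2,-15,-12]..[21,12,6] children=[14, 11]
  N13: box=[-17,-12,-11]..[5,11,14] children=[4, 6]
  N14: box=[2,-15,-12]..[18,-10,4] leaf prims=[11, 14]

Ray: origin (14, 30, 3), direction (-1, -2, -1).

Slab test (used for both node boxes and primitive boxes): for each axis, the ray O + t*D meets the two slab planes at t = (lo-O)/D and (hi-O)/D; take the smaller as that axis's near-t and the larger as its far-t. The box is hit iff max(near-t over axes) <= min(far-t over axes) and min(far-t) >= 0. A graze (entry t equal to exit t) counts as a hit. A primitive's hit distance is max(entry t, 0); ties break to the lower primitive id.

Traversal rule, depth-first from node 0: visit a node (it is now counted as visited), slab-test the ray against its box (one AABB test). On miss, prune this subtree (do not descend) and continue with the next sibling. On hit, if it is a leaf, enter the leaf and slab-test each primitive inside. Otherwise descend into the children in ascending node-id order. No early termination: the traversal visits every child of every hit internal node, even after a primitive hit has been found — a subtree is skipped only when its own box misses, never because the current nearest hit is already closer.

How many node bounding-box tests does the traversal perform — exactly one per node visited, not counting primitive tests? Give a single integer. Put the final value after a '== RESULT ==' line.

Walk:
N0 x:[-8,32] y:[5,45/2] z:[-18,15] -> hit [5,15], descend [2, 5]
  N2 x:[9,32] y:[5,21] z:[-18,14] -> hit [9,14], descend [10, 13]
    N10 x:[10,32] y:[5,9] z:[-18,6] -> miss, prune
    N13 x:[9,31] y:[19/2,21] z:[-11,14] -> hit [19/2,14], descend [4, 6]
      N4 x:[9,31] y:[23/2,18] z:[11,14] -> hit [23/2,14] leaf, test {P4(miss), P5@t=23/2}
      N6 x:[12,23] y:[19/2,21] z:[-11,-1] -> miss, prune
  N5 x:[-8,12] y:[15/2,45/2] z:[-18,15] -> hit [15/2,12], descend [1, 12]
    N1 x:[-8,10] y:[15/2,45/2] z:[-18,-3] -> miss, prune
    N12 x:[-7,12] y:[9,45/2] z:[-3,15] -> hit [9,12], descend [11, 14]
      N11 x:[-7,5] y:[9,31/2] z:[-3,7] -> miss, prune
      N14 x:[-4,12] y:[20,45/2] z:[-1,15] -> miss, prune

Summary -> nodes [0, 2, 10, 13, 4, 6, 5, 1, 12, 11, 14]; box-tests=11; leaf-entries=1; first=P5

== RESULT ==
11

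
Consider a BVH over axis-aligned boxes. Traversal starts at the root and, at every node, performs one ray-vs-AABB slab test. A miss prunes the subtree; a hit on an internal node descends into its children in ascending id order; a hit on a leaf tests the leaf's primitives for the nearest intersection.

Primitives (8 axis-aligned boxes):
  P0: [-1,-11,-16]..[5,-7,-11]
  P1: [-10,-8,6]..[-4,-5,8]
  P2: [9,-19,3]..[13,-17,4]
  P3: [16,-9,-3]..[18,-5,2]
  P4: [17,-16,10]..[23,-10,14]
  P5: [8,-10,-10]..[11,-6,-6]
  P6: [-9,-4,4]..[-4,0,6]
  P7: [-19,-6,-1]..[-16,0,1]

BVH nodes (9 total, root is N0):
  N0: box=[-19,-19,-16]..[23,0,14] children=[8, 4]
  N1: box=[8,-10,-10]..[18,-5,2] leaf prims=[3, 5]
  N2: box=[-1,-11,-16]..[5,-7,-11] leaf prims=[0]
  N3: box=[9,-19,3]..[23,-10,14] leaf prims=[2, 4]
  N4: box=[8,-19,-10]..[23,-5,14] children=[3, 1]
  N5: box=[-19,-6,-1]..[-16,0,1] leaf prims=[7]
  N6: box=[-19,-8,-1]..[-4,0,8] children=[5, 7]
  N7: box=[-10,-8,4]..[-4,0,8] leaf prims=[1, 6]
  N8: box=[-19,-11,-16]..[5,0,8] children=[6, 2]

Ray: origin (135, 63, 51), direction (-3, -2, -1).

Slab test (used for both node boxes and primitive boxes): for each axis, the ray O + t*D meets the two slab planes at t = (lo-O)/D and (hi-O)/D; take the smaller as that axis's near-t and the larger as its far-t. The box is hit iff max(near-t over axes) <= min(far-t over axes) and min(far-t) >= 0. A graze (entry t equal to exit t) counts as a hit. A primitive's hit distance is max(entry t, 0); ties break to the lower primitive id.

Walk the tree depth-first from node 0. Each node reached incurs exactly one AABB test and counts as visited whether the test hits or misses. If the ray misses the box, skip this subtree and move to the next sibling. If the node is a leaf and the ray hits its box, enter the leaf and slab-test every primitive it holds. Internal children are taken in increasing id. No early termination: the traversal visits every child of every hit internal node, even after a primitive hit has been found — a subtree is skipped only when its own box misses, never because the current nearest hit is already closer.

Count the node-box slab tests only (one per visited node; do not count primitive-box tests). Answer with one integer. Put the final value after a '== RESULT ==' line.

Walk:
N0 x:[112/3,154/3] y:[63/2,41] z:[37,67] -> hit [112/3,41], descend [4, 8]
  N4 x:[112/3,127/3] y:[34,41] z:[37,61] -> hit [112/3,41], descend [1, 3]
    N1 x:[39,127/3] y:[34,73/2] z:[49,61] -> miss, prune
    N3 x:[112/3,42] y:[73/2,41] z:[37,48] -> hit [112/3,41] leaf, test {P2(miss), P4@t=112/3}
  N8 x:[130/3,154/3] y:[63/2,37] z:[43,67] -> miss, prune

Summary -> nodes [0, 4, 1, 3, 8]; box-tests=5; leaf-entries=1; first=P4

== RESULT ==
5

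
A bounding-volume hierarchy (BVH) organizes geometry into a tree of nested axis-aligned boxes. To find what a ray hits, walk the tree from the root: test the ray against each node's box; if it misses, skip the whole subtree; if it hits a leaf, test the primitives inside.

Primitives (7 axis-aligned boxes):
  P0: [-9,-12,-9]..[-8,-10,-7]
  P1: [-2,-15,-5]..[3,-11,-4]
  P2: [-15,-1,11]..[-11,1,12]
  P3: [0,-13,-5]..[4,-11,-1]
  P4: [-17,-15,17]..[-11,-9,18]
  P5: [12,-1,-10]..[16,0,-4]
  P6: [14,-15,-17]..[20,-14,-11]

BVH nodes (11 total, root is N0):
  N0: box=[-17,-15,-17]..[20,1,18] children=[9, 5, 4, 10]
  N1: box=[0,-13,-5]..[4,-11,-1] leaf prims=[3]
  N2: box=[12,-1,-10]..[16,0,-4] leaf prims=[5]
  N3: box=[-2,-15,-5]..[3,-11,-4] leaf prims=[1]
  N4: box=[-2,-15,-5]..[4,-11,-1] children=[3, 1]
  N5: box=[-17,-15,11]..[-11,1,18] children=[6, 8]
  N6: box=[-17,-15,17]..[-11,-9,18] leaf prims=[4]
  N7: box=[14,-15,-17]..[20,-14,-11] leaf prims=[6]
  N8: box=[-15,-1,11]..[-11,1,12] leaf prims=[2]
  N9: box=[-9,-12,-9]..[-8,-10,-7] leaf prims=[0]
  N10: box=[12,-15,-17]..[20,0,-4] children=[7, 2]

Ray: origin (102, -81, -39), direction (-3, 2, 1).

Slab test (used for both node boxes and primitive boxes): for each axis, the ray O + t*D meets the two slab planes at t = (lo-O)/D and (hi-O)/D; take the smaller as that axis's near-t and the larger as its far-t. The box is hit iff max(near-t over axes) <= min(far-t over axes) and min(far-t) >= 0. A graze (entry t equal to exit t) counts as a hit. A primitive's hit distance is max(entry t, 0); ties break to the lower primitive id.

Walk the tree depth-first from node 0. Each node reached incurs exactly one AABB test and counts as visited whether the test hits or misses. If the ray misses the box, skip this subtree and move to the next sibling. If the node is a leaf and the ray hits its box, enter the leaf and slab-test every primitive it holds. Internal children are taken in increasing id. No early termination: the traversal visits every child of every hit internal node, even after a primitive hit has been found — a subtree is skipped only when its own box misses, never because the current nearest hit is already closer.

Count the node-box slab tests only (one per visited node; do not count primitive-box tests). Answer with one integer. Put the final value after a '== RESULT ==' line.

Trace the traversal:
N0 x:[82/3,119/3] y:[33,41] z:[22,57] -> hit [33,119/3], descend [4, 5, 9, 10]
  N4 x:[98/3,104/3] y:[33,35] z:[34,38] -> hit [34,104/3], descend [1, 3]
    N1 x:[98/3,34] y:[34,35] z:[34,38] -> hit [34,34] leaf, test {P3@t=34}
    N3 x:[33,104/3] y:[33,35] z:[34,35] -> hit [34,104/3] leaf, test {P1@t=34}
  N5 x:[113/3,119/3] y:[33,41] z:[50,57] -> miss, prune
  N9 x:[110/3,37] y:[69/2,71/2] z:[30,32] -> miss, prune
  N10 x:[82/3,30] y:[33,81/2] z:[22,35] -> miss, prune

Visited [0, 4, 1, 3, 5, 9, 10]. Tests: 7 box, 2 leaf. Nearest: P1.

== RESULT ==
7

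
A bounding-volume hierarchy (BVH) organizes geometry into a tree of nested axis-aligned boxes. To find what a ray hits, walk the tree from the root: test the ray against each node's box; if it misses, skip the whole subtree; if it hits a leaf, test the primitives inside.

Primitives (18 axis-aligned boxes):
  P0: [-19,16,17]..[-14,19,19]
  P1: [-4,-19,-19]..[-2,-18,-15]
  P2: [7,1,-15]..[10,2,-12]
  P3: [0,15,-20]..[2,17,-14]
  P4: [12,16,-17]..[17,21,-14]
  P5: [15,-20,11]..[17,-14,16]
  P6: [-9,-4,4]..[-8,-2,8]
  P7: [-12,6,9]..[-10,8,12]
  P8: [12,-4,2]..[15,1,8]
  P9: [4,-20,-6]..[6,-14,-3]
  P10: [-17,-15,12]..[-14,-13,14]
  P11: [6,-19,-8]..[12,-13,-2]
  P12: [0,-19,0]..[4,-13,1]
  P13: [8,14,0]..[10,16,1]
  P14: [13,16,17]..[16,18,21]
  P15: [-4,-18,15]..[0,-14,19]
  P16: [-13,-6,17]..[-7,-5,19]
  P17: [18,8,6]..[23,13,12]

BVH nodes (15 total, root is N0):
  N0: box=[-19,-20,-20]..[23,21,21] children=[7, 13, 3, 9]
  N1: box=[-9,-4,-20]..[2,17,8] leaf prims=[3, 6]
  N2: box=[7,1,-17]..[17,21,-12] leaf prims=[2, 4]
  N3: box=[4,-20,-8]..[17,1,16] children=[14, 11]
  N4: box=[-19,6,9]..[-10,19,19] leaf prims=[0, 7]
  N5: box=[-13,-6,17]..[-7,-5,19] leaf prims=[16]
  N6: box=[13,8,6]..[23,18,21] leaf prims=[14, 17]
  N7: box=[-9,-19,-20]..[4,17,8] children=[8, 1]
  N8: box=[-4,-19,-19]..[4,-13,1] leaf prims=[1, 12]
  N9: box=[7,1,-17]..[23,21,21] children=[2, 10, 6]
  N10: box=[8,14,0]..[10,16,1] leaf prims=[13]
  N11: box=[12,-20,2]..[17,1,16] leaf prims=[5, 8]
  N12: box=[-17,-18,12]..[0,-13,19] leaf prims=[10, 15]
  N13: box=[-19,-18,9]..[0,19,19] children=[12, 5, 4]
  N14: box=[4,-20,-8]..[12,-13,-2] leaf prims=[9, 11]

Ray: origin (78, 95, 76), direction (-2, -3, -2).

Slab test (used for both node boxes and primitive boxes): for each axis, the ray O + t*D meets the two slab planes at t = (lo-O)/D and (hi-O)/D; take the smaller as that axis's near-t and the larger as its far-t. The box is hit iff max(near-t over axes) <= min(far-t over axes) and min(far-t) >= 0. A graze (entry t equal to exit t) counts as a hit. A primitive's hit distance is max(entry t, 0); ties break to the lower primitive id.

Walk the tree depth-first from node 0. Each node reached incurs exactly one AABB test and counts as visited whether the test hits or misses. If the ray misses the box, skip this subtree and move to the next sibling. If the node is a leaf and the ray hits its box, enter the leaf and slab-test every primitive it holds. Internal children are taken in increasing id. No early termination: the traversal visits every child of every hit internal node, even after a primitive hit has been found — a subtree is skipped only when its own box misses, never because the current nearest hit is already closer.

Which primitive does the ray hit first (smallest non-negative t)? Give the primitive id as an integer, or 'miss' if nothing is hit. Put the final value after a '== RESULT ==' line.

Traverse from the root:
N0 x:[55/2,97/2] y:[74/3,115/3] z:[55/2,48] -> hit [55/2,115/3], descend [3, 7, 9, 13]
  N3 x:[61/2,37] y:[94/3,115/3] z:[30,42] -> hit [94/3,37], descend [11, 14]
    N11 x:[61/2,33] y:[94/3,115/3] z:[30,37] -> hit [94/3,33] leaf, test {P5(miss), P8(miss)}
    N14 x:[33,37] y:[36,115/3] z:[39,42] -> miss, prune
  N7 x:[37,87/2] y:[26,38] z:[34,48] -> hit [37,38], descend [1, 8]
    N1 x:[38,87/2] y:[26,33] z:[34,48] -> miss, prune
    N8 x:[37,41] y:[36,38] z:[75/2,95/2] -> hit [75/2,38] leaf, test {P1(miss), P12@t=75/2}
  N9 x:[55/2,71/2] y:[74/3,94/3] z:[55/2,93/2] -> hit [55/2,94/3], descend [2, 6, 10]
    N2 x:[61/2,71/2] y:[74/3,94/3] z:[44,93/2] -> miss, prune
    N6 x:[55/2,65/2] y:[77/3,29] z:[55/2,35] -> hit [55/2,29] leaf, test {P14(miss), P17(miss)}
    N10 x:[34,35] y:[79/3,27] z:[75/2,38] -> miss, prune
  N13 x:[39,97/2] y:[76/3,113/3] z:[57/2,67/2] -> miss, prune

Visited [0, 3, 11, 14, 7, 1, 8, 9, 2, 6, 10, 13]. Tests: 12 box, 3 leaf. Nearest: P12.

== RESULT ==
12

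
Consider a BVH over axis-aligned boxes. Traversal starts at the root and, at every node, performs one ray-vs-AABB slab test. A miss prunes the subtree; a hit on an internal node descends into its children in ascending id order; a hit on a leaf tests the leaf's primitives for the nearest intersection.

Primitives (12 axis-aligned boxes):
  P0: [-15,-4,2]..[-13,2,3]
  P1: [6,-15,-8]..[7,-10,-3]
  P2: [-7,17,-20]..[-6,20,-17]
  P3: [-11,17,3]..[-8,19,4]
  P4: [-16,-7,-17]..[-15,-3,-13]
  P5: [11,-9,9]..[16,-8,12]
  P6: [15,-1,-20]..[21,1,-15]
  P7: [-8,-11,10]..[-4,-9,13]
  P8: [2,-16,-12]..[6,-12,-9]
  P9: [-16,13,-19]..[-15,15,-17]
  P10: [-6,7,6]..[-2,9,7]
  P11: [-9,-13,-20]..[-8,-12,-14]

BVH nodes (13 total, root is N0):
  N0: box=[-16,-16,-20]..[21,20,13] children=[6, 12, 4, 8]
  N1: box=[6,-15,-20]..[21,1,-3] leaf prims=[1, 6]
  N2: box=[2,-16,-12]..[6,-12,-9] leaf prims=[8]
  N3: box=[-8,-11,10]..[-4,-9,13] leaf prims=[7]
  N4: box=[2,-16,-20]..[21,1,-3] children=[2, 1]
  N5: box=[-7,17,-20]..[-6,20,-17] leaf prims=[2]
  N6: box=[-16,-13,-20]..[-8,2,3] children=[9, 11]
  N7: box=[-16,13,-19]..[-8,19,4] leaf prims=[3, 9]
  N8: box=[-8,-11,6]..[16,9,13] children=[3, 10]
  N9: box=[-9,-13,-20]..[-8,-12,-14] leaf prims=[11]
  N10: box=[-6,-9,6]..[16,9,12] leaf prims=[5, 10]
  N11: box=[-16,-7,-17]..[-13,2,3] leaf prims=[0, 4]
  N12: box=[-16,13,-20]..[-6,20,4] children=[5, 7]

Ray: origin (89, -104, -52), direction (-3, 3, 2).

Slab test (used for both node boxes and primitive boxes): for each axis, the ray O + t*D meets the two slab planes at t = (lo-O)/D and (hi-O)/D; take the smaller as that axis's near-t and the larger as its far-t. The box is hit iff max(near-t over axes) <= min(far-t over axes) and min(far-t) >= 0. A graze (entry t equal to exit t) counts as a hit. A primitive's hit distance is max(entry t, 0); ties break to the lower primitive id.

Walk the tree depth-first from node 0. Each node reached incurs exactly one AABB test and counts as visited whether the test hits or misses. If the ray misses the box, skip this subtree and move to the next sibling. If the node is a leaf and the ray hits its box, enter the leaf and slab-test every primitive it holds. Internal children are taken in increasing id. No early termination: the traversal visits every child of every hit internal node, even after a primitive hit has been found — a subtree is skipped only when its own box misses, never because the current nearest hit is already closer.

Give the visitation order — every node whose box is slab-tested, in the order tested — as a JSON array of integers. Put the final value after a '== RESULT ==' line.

Trace the traversal:
N0 x:[68/3,35] y:[88/3,124/3] z:[16,65/2] -> hit [88/3,65/2], descend [4, 6, 8, 12]
  N4 x:[68/3,29] y:[88/3,35] z:[16,49/2] -> miss, prune
  N6 x:[97/3,35] y:[91/3,106/3] z:[16,55/2] -> miss, prune
  N8 x:[73/3,97/3] y:[31,113/3] z:[29,65/2] -> hit [31,97/3], descend [3, 10]
    N3 x:[31,97/3] y:[31,95/3] z:[31,65/2] -> hit [31,95/3] leaf, test {P7@t=31}
    N10 x:[73/3,95/3] y:[95/3,113/3] z:[29,32] -> hit [95/3,95/3] leaf, test {P5(miss), P10(miss)}
  N12 x:[95/3,35] y:[39,124/3] z:[16,28] -> miss, prune

7 AABB tests over nodes [0, 4, 6, 8, 3, 10, 12]; 2 leaves entered; closest P7.

== RESULT ==
[0, 4, 6, 8, 3, 10, 12]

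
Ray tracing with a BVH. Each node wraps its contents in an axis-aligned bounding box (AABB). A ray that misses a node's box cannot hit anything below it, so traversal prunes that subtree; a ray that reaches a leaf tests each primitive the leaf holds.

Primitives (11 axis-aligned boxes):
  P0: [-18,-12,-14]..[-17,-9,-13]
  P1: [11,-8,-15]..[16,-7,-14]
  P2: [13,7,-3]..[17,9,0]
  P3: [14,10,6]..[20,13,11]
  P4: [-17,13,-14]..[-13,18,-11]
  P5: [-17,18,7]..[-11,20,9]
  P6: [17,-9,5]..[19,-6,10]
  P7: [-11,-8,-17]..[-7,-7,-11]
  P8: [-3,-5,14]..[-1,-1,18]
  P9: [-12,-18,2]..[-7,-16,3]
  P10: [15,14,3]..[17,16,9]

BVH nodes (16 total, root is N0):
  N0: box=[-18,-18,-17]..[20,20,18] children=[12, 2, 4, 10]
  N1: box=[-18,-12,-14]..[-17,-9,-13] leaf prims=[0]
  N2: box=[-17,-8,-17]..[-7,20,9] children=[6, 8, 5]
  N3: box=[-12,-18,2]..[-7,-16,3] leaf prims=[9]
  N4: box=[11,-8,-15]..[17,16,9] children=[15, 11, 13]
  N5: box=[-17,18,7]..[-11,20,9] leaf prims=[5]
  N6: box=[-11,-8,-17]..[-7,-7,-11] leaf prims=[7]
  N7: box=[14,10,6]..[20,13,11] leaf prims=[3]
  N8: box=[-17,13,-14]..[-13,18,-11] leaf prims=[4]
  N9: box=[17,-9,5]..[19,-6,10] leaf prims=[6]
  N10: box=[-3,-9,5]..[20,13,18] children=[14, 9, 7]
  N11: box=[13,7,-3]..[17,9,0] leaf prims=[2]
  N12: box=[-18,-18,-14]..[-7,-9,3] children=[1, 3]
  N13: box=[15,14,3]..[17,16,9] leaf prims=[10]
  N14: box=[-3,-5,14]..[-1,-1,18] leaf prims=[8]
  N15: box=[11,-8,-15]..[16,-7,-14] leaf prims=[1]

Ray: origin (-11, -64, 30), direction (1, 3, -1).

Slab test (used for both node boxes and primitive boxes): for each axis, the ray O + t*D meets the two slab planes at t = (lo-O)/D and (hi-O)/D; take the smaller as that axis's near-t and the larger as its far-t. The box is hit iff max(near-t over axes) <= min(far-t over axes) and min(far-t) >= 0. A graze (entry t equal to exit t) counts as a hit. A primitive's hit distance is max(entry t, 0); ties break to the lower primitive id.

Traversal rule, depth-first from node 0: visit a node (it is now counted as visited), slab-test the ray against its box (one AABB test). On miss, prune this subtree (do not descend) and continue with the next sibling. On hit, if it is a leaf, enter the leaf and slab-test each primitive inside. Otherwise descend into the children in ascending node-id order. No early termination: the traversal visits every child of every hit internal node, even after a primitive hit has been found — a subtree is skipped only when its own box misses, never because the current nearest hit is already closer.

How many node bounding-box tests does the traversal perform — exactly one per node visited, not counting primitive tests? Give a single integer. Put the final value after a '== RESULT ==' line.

Trace the traversal:
N0 x:[-7,31] y:[46/3,28] z:[12,47] -> hit [46/3,28], descend [2, 4, 10, 12]
  N2 x:[-6,4] y:[56/3,28] z:[21,47] -> miss, prune
  N4 x:[22,28] y:[56/3,80/3] z:[21,45] -> hit [22,80/3], descend [11, 13, 15]
    N11 x:[24,28] y:[71/3,73/3] z:[30,33] -> miss, prune
    N13 x:[26,28] y:[26,80/3] z:[21,27] -> hit [26,80/3] leaf, test {P10@t=26}
    N15 x:[22,27] y:[56/3,19] z:[44,45] -> miss, prune
  N10 x:[8,31] y:[55/3,77/3] z:[12,25] -> hit [55/3,25], descend [7, 9, 14]
    N7 x:[25,31] y:[74/3,77/3] z:[19,24] -> miss, prune
    N9 x:[28,30] y:[55/3,58/3] z:[20,25] -> miss, prune
    N14 x:[8,10] y:[59/3,21] z:[12,16] -> miss, prune
  N12 x:[-7,4] y:[46/3,55/3] z:[27,44] -> miss, prune

Summary -> nodes [0, 2, 4, 11, 13, 15, 10, 7, 9, 14, 12]; box-tests=11; leaf-entries=1; first=P10

== RESULT ==
11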